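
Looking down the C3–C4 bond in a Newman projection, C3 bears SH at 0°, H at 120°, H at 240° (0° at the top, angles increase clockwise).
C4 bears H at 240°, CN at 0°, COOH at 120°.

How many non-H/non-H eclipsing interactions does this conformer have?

1

Non-H eclipsing pairs: SH(0°)/CN(0°) — 1 interaction.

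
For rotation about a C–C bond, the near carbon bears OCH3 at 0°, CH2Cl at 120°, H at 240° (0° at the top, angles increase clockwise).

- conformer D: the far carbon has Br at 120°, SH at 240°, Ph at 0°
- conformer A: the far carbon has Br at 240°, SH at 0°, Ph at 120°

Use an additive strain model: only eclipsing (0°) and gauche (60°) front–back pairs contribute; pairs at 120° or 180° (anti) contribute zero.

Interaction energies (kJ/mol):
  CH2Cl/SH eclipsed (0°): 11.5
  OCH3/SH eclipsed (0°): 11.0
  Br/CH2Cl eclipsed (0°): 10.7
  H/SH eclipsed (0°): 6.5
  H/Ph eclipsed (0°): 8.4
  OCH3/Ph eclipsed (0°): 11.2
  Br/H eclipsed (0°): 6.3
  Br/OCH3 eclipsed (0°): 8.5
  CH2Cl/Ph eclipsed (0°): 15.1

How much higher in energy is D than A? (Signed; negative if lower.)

D is eclipsed. OCH3 at 0° is eclipsed with Ph at 0° (11.2); CH2Cl at 120° is eclipsed with Br at 120° (10.7); H at 240° is eclipsed with SH at 240° (6.5). Total 28.4 kJ/mol.
A is eclipsed. OCH3 at 0° is eclipsed with SH at 0° (11.0); CH2Cl at 120° is eclipsed with Ph at 120° (15.1); H at 240° is eclipsed with Br at 240° (6.3). Total 32.4 kJ/mol.
E(D) − E(A) = 28.4 − 32.4 = -4.0 kJ/mol.

-4.0 kJ/mol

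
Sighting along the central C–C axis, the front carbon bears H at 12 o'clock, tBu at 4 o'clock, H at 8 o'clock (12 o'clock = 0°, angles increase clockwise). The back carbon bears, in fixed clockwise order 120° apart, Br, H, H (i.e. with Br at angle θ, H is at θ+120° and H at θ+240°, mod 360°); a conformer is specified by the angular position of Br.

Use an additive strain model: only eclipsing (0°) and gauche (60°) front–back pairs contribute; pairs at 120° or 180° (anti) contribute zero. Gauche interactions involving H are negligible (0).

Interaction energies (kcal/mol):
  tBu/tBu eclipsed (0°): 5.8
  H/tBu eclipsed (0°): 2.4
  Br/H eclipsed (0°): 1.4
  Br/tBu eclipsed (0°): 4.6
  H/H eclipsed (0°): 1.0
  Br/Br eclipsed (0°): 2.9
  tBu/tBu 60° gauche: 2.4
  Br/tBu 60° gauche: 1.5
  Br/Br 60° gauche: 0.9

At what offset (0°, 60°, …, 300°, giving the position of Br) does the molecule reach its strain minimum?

300°

Br at 0° (eclipsed): H–Br eclipsed, tBu–H eclipsed, H–H eclipsed; 1.4 + 2.4 + 1.0 = 4.8 kcal/mol.
Br at 60° (staggered): tBu–Br gauche; 1.5 = 1.5 kcal/mol.
Br at 120° (eclipsed): H–H eclipsed, tBu–Br eclipsed, H–H eclipsed; 1.0 + 4.6 + 1.0 = 6.6 kcal/mol.
Br at 180° (staggered): tBu–Br gauche; 1.5 = 1.5 kcal/mol.
Br at 240° (eclipsed): H–H eclipsed, tBu–H eclipsed, H–Br eclipsed; 1.0 + 2.4 + 1.4 = 4.8 kcal/mol.
Br at 300° (staggered): no non-H gauche contacts → 0.0 kcal/mol.
The minimum (0.0 kcal/mol) occurs with Br at 300°.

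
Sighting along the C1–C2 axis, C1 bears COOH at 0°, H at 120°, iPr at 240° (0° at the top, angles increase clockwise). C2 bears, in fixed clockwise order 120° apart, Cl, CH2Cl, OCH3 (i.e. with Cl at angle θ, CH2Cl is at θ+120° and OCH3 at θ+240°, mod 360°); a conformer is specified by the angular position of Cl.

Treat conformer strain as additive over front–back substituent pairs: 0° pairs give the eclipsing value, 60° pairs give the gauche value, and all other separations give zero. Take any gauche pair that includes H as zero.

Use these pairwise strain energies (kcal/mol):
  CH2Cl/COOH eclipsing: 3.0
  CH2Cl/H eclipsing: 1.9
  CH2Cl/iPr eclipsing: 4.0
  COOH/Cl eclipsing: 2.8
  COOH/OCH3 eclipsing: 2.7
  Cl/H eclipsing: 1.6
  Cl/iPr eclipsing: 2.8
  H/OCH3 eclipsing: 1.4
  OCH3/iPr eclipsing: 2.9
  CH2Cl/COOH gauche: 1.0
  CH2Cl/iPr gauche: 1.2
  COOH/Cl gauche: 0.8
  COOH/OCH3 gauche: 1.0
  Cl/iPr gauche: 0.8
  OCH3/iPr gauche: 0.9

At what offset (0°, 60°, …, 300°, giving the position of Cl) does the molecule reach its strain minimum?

Cl at 0° (eclipsed): COOH–Cl eclipsed, H–CH2Cl eclipsed, iPr–OCH3 eclipsed; 2.8 + 1.9 + 2.9 = 7.6 kcal/mol.
Cl at 60° (staggered): COOH–Cl gauche, COOH–OCH3 gauche, iPr–CH2Cl gauche, iPr–OCH3 gauche; 0.8 + 1.0 + 1.2 + 0.9 = 3.9 kcal/mol.
Cl at 120° (eclipsed): COOH–OCH3 eclipsed, H–Cl eclipsed, iPr–CH2Cl eclipsed; 2.7 + 1.6 + 4.0 = 8.3 kcal/mol.
Cl at 180° (staggered): COOH–CH2Cl gauche, COOH–OCH3 gauche, iPr–Cl gauche, iPr–CH2Cl gauche; 1.0 + 1.0 + 0.8 + 1.2 = 4.0 kcal/mol.
Cl at 240° (eclipsed): COOH–CH2Cl eclipsed, H–OCH3 eclipsed, iPr–Cl eclipsed; 3.0 + 1.4 + 2.8 = 7.2 kcal/mol.
Cl at 300° (staggered): COOH–Cl gauche, COOH–CH2Cl gauche, iPr–Cl gauche, iPr–OCH3 gauche; 0.8 + 1.0 + 0.8 + 0.9 = 3.5 kcal/mol.
The minimum (3.5 kcal/mol) occurs with Cl at 300°.

300°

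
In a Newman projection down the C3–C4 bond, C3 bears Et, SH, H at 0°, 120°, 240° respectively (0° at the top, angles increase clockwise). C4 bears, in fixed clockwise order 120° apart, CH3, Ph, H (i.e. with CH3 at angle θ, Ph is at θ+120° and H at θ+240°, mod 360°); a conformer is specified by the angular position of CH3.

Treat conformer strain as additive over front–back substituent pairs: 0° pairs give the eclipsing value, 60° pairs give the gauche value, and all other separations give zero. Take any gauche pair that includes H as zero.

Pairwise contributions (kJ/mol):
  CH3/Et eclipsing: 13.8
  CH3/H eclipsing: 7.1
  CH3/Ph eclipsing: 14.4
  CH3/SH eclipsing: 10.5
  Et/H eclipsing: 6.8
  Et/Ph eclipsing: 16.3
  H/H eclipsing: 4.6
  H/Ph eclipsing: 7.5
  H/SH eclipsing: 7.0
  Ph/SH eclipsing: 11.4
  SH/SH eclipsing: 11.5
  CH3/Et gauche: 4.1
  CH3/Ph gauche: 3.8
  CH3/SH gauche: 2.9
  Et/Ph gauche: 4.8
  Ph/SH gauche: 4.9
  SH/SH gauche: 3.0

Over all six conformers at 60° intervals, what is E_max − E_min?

22.7 kJ/mol

CH3 at 0° (eclipsed): Et–CH3 eclipsed, SH–Ph eclipsed, H–H eclipsed; 13.8 + 11.4 + 4.6 = 29.8 kJ/mol.
CH3 at 60° (staggered): Et–CH3 gauche, SH–CH3 gauche, SH–Ph gauche; 4.1 + 2.9 + 4.9 = 11.9 kJ/mol.
CH3 at 120° (eclipsed): Et–H eclipsed, SH–CH3 eclipsed, H–Ph eclipsed; 6.8 + 10.5 + 7.5 = 24.8 kJ/mol.
CH3 at 180° (staggered): Et–Ph gauche, SH–CH3 gauche; 4.8 + 2.9 = 7.7 kJ/mol.
CH3 at 240° (eclipsed): Et–Ph eclipsed, SH–H eclipsed, H–CH3 eclipsed; 16.3 + 7.0 + 7.1 = 30.4 kJ/mol.
CH3 at 300° (staggered): Et–CH3 gauche, Et–Ph gauche, SH–Ph gauche; 4.1 + 4.8 + 4.9 = 13.8 kJ/mol.
Max at 240° (30.4 kJ/mol), min at 180° (7.7 kJ/mol); barrier = 22.7 kJ/mol.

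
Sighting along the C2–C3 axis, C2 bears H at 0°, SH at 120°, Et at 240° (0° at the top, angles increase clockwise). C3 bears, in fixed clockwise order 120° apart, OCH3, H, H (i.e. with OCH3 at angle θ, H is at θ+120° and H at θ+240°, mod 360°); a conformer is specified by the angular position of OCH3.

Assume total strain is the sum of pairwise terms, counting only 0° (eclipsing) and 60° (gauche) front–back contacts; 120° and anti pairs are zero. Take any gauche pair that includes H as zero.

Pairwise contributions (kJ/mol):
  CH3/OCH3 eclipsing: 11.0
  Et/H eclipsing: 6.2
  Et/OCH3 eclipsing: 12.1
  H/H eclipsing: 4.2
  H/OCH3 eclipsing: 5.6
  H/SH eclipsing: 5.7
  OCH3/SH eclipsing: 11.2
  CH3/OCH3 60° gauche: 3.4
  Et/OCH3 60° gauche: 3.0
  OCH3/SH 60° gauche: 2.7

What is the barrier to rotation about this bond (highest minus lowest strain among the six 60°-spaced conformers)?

OCH3 at 0° (eclipsed): H(0°)/OCH3(0°) eclipsed 5.6; SH(120°)/H(120°) eclipsed 5.7; Et(240°)/H(240°) eclipsed 6.2 → 17.5 kJ/mol.
OCH3 at 60° (staggered): SH(120°)/OCH3(60°) gauche 2.7 → 2.7 kJ/mol.
OCH3 at 120° (eclipsed): H(0°)/H(0°) eclipsed 4.2; SH(120°)/OCH3(120°) eclipsed 11.2; Et(240°)/H(240°) eclipsed 6.2 → 21.6 kJ/mol.
OCH3 at 180° (staggered): SH(120°)/OCH3(180°) gauche 2.7; Et(240°)/OCH3(180°) gauche 3.0 → 5.7 kJ/mol.
OCH3 at 240° (eclipsed): H(0°)/H(0°) eclipsed 4.2; SH(120°)/H(120°) eclipsed 5.7; Et(240°)/OCH3(240°) eclipsed 12.1 → 22.0 kJ/mol.
OCH3 at 300° (staggered): Et(240°)/OCH3(300°) gauche 3.0 → 3.0 kJ/mol.
Max at 240° (22.0 kJ/mol), min at 60° (2.7 kJ/mol); barrier = 19.3 kJ/mol.

19.3 kJ/mol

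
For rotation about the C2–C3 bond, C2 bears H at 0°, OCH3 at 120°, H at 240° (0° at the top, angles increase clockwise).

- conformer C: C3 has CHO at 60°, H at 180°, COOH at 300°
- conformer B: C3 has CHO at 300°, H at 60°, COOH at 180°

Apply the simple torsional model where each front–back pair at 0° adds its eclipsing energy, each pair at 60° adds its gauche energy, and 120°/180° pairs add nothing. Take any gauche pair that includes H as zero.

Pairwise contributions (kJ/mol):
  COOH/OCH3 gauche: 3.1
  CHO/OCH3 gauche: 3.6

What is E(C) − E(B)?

+0.5 kJ/mol

C is staggered. OCH3 at 120° is gauche with CHO at 60° (3.6). Total 3.6 kJ/mol.
B is staggered. OCH3 at 120° is gauche with COOH at 180° (3.1). Total 3.1 kJ/mol.
E(C) − E(B) = 3.6 − 3.1 = +0.5 kJ/mol.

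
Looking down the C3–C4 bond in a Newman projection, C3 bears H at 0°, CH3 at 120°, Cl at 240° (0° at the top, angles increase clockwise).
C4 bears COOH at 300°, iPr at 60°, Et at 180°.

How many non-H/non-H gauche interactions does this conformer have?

Non-H gauche pairs: CH3(120°)/iPr(60°); CH3(120°)/Et(180°); Cl(240°)/COOH(300°); Cl(240°)/Et(180°) — 4 interactions.

4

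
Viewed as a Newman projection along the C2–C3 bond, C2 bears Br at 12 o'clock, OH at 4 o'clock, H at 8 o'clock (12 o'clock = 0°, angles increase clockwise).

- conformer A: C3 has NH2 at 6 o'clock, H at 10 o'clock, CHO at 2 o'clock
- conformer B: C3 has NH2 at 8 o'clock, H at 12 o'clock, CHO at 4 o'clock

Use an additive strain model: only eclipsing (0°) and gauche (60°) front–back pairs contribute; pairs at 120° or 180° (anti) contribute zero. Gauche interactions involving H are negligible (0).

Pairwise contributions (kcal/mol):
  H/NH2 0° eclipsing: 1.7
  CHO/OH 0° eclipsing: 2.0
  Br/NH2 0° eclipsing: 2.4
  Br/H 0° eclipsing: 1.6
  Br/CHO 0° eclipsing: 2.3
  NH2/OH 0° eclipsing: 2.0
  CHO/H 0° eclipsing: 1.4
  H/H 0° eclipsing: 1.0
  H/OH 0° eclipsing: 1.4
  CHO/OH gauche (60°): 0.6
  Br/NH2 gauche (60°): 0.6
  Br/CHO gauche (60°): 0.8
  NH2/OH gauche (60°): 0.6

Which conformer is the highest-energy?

B

A is staggered. Br at 0° is gauche with CHO at 60° (0.8); OH at 120° is gauche with NH2 at 180° (0.6); OH at 120° is gauche with CHO at 60° (0.6). Total 2.0 kcal/mol.
B is eclipsed. Br at 0° is eclipsed with H at 0° (1.6); OH at 120° is eclipsed with CHO at 120° (2.0); H at 240° is eclipsed with NH2 at 240° (1.7). Total 5.3 kcal/mol.
B has the highest total (5.3 kcal/mol).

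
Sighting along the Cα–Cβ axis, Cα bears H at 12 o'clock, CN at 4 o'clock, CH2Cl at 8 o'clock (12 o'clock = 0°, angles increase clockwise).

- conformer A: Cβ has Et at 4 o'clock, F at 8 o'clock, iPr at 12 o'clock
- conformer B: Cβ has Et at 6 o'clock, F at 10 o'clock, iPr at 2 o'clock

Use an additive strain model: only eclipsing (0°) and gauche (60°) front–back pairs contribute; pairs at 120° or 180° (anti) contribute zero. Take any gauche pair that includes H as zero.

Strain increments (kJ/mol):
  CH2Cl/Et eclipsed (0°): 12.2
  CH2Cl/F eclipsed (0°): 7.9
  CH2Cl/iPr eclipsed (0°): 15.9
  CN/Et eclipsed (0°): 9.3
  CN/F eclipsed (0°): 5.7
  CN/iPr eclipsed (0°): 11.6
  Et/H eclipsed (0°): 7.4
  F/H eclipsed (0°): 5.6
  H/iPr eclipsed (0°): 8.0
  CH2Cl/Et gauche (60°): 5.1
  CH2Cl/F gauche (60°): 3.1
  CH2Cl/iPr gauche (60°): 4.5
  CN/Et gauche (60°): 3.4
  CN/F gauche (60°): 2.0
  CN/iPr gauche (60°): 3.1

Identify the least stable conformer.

A (eclipsed): H(0°)/iPr(0°) eclipsed 8.0; CN(120°)/Et(120°) eclipsed 9.3; CH2Cl(240°)/F(240°) eclipsed 7.9 → 25.2 kJ/mol.
B (staggered): CN(120°)/Et(180°) gauche 3.4; CN(120°)/iPr(60°) gauche 3.1; CH2Cl(240°)/Et(180°) gauche 5.1; CH2Cl(240°)/F(300°) gauche 3.1 → 14.7 kJ/mol.
A has the highest total (25.2 kJ/mol).

A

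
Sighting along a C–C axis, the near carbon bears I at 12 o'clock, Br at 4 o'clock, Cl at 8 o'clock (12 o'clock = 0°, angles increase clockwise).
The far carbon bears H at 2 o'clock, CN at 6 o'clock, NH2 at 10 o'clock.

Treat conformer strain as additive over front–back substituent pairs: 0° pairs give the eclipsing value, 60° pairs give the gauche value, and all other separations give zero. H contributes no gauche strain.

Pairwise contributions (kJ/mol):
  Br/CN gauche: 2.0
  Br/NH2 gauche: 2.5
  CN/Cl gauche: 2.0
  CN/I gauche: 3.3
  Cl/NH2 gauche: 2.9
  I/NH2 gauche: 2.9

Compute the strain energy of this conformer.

This conformer is staggered. I at 0° is gauche with NH2 at 300° (2.9); Br at 120° is gauche with CN at 180° (2.0); Cl at 240° is gauche with CN at 180° (2.0); Cl at 240° is gauche with NH2 at 300° (2.9). Total 9.8 kJ/mol.

9.8 kJ/mol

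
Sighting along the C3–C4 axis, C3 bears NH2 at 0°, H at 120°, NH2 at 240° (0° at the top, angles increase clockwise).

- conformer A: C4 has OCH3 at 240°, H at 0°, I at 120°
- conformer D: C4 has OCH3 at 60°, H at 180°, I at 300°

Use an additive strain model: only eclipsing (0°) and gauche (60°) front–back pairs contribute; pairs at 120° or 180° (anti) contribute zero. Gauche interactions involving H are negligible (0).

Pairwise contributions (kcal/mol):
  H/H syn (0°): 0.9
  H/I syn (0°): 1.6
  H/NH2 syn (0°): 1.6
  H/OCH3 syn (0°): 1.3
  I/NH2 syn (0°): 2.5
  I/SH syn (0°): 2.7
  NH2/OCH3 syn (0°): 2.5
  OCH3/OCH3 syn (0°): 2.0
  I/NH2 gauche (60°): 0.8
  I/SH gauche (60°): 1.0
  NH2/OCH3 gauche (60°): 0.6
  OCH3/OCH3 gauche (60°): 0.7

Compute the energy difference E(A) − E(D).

A (eclipsed): NH2–H eclipsed, H–I eclipsed, NH2–OCH3 eclipsed; 1.6 + 1.6 + 2.5 = 5.7 kcal/mol.
D (staggered): NH2–OCH3 gauche, NH2–I gauche, NH2–I gauche; 0.6 + 0.8 + 0.8 = 2.2 kcal/mol.
E(A) − E(D) = 5.7 − 2.2 = +3.5 kcal/mol.

+3.5 kcal/mol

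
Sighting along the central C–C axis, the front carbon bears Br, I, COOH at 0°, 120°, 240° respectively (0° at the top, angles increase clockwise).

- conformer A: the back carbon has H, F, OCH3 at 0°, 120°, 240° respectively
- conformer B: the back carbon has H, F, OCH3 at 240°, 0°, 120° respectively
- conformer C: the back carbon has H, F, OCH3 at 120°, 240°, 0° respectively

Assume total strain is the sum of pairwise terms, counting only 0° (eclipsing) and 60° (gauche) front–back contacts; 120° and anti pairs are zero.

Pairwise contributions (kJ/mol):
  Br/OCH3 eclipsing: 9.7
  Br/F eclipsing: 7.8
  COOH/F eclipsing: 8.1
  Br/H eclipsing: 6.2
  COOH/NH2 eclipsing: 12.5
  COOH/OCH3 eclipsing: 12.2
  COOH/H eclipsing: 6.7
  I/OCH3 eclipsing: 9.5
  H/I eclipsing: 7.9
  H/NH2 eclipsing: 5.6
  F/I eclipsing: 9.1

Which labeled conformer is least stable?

A

A (eclipsed): Br(0°)/H(0°) eclipsed 6.2; I(120°)/F(120°) eclipsed 9.1; COOH(240°)/OCH3(240°) eclipsed 12.2 → 27.5 kJ/mol.
B (eclipsed): Br(0°)/F(0°) eclipsed 7.8; I(120°)/OCH3(120°) eclipsed 9.5; COOH(240°)/H(240°) eclipsed 6.7 → 24.0 kJ/mol.
C (eclipsed): Br(0°)/OCH3(0°) eclipsed 9.7; I(120°)/H(120°) eclipsed 7.9; COOH(240°)/F(240°) eclipsed 8.1 → 25.7 kJ/mol.
A has the highest total (27.5 kJ/mol).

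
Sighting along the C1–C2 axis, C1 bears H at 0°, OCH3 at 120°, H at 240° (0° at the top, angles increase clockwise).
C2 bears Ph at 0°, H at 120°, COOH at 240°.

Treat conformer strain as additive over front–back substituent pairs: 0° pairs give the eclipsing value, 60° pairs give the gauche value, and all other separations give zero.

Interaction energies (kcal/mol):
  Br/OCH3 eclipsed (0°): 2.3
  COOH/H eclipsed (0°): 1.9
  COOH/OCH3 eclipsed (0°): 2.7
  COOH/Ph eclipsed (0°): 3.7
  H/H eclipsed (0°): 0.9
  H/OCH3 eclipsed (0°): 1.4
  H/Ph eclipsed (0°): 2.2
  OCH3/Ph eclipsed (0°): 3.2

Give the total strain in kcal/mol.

5.5 kcal/mol

This conformer (eclipsed): H–Ph eclipsed, OCH3–H eclipsed, H–COOH eclipsed; 2.2 + 1.4 + 1.9 = 5.5 kcal/mol.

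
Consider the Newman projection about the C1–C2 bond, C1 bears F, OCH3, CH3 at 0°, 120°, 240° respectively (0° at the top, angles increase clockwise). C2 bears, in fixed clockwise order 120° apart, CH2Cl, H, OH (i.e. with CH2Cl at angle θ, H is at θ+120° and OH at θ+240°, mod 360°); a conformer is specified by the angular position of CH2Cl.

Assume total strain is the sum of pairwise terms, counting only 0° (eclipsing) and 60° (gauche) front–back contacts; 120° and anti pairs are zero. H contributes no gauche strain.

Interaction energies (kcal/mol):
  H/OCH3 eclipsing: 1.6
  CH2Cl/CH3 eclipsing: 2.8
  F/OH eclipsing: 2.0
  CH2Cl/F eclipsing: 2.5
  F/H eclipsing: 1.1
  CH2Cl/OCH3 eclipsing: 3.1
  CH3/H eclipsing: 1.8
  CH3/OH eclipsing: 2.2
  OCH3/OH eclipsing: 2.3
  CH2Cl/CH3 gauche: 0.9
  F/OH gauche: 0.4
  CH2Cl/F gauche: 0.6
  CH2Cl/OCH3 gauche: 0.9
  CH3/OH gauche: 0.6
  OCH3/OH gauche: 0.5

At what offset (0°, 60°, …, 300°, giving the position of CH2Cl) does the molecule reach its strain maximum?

120°

CH2Cl at 0° (eclipsed): F(0°)/CH2Cl(0°) eclipsed 2.5; OCH3(120°)/H(120°) eclipsed 1.6; CH3(240°)/OH(240°) eclipsed 2.2 → 6.3 kcal/mol.
CH2Cl at 60° (staggered): F(0°)/CH2Cl(60°) gauche 0.6; F(0°)/OH(300°) gauche 0.4; OCH3(120°)/CH2Cl(60°) gauche 0.9; CH3(240°)/OH(300°) gauche 0.6 → 2.5 kcal/mol.
CH2Cl at 120° (eclipsed): F(0°)/OH(0°) eclipsed 2.0; OCH3(120°)/CH2Cl(120°) eclipsed 3.1; CH3(240°)/H(240°) eclipsed 1.8 → 6.9 kcal/mol.
CH2Cl at 180° (staggered): F(0°)/OH(60°) gauche 0.4; OCH3(120°)/CH2Cl(180°) gauche 0.9; OCH3(120°)/OH(60°) gauche 0.5; CH3(240°)/CH2Cl(180°) gauche 0.9 → 2.7 kcal/mol.
CH2Cl at 240° (eclipsed): F(0°)/H(0°) eclipsed 1.1; OCH3(120°)/OH(120°) eclipsed 2.3; CH3(240°)/CH2Cl(240°) eclipsed 2.8 → 6.2 kcal/mol.
CH2Cl at 300° (staggered): F(0°)/CH2Cl(300°) gauche 0.6; OCH3(120°)/OH(180°) gauche 0.5; CH3(240°)/CH2Cl(300°) gauche 0.9; CH3(240°)/OH(180°) gauche 0.6 → 2.6 kcal/mol.
The maximum (6.9 kcal/mol) occurs with CH2Cl at 120°.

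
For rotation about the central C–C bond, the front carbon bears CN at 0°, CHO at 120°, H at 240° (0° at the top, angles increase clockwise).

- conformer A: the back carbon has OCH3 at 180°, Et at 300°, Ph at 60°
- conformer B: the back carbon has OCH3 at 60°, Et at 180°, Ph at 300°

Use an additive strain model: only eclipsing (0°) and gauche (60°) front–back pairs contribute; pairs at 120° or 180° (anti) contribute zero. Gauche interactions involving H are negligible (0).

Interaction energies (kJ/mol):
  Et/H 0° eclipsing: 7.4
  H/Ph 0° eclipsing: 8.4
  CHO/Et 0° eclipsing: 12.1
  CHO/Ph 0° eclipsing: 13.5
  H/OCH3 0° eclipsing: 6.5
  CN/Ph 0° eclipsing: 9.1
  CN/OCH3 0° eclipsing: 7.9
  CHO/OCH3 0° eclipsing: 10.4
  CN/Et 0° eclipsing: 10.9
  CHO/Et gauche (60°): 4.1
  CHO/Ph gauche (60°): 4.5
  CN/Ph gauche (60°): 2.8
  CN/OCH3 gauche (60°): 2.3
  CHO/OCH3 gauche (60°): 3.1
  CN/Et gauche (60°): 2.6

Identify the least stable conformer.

A (staggered): CN–Et gauche, CN–Ph gauche, CHO–OCH3 gauche, CHO–Ph gauche; 2.6 + 2.8 + 3.1 + 4.5 = 13.0 kJ/mol.
B (staggered): CN–OCH3 gauche, CN–Ph gauche, CHO–OCH3 gauche, CHO–Et gauche; 2.3 + 2.8 + 3.1 + 4.1 = 12.3 kJ/mol.
A has the highest total (13.0 kJ/mol).

A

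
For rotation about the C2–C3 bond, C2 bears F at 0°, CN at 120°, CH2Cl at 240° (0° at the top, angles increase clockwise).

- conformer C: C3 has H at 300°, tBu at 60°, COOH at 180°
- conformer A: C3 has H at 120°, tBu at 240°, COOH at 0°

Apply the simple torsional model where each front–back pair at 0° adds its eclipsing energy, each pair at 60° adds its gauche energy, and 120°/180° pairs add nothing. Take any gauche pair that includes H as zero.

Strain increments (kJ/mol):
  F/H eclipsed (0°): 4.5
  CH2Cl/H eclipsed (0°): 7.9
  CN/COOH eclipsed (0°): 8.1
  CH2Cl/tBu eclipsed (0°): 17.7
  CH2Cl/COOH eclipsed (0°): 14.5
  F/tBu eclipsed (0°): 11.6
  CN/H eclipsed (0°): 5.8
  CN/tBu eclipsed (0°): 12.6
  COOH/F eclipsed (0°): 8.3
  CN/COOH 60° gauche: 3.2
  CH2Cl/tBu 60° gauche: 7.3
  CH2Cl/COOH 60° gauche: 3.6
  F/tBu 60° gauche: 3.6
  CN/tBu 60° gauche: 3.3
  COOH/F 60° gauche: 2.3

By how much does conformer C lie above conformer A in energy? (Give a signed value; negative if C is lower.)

C (staggered): F–tBu gauche, CN–tBu gauche, CN–COOH gauche, CH2Cl–COOH gauche; 3.6 + 3.3 + 3.2 + 3.6 = 13.7 kJ/mol.
A (eclipsed): F–COOH eclipsed, CN–H eclipsed, CH2Cl–tBu eclipsed; 8.3 + 5.8 + 17.7 = 31.8 kJ/mol.
E(C) − E(A) = 13.7 − 31.8 = -18.1 kJ/mol.

-18.1 kJ/mol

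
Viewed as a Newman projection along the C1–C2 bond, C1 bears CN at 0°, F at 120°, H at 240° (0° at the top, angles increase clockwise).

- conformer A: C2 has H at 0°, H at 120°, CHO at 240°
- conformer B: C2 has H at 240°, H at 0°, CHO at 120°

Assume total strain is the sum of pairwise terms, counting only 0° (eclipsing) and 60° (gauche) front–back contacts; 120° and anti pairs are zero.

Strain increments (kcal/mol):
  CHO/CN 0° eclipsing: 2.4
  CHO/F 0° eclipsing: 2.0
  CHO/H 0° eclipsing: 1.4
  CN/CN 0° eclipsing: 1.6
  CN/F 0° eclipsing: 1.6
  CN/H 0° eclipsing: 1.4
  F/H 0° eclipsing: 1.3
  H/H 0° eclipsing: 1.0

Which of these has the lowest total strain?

A is eclipsed. CN at 0° is eclipsed with H at 0° (1.4); F at 120° is eclipsed with H at 120° (1.3); H at 240° is eclipsed with CHO at 240° (1.4). Total 4.1 kcal/mol.
B is eclipsed. CN at 0° is eclipsed with H at 0° (1.4); F at 120° is eclipsed with CHO at 120° (2.0); H at 240° is eclipsed with H at 240° (1.0). Total 4.4 kcal/mol.
A has the lowest total (4.1 kcal/mol).

A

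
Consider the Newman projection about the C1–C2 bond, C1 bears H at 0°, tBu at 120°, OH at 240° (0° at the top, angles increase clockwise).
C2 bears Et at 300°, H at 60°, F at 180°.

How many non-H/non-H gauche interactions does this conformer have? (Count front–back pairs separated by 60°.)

Non-H gauche pairs: tBu(120°)/F(180°); OH(240°)/Et(300°); OH(240°)/F(180°) — 3 interactions.

3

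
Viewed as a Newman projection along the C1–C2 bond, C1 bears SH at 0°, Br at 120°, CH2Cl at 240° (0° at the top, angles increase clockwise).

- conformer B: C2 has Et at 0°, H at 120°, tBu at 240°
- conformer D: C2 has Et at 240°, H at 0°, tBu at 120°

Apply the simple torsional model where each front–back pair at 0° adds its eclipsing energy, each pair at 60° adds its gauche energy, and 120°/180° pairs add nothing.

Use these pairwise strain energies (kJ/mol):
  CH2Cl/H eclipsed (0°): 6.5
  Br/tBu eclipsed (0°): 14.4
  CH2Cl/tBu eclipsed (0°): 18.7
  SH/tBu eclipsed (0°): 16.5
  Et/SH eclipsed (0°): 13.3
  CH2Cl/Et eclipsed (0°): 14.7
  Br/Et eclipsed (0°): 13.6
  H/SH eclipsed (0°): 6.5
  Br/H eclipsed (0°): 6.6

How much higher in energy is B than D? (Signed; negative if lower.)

+3.0 kJ/mol

B (eclipsed): SH–Et eclipsed, Br–H eclipsed, CH2Cl–tBu eclipsed; 13.3 + 6.6 + 18.7 = 38.6 kJ/mol.
D (eclipsed): SH–H eclipsed, Br–tBu eclipsed, CH2Cl–Et eclipsed; 6.5 + 14.4 + 14.7 = 35.6 kJ/mol.
E(B) − E(D) = 38.6 − 35.6 = +3.0 kJ/mol.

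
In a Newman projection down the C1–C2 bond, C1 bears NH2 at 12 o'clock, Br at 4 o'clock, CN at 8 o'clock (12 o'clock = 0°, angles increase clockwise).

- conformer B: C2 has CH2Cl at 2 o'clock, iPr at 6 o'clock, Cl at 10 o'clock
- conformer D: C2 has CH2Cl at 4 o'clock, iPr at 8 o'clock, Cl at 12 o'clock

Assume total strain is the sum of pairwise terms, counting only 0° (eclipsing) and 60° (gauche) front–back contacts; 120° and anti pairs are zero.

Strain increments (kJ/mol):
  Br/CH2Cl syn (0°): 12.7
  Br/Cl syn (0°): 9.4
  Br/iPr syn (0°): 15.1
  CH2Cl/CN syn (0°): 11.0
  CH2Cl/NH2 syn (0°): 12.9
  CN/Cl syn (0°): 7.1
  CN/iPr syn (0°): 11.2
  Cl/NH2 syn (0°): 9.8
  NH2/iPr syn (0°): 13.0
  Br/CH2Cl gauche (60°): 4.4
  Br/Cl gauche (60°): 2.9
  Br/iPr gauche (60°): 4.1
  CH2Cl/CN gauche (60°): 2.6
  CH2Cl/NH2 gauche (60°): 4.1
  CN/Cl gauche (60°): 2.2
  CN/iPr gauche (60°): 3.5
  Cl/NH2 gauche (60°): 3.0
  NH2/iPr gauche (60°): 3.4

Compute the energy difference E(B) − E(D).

B (staggered): NH2(0°)/CH2Cl(60°) gauche 4.1; NH2(0°)/Cl(300°) gauche 3.0; Br(120°)/CH2Cl(60°) gauche 4.4; Br(120°)/iPr(180°) gauche 4.1; CN(240°)/iPr(180°) gauche 3.5; CN(240°)/Cl(300°) gauche 2.2 → 21.3 kJ/mol.
D (eclipsed): NH2(0°)/Cl(0°) eclipsed 9.8; Br(120°)/CH2Cl(120°) eclipsed 12.7; CN(240°)/iPr(240°) eclipsed 11.2 → 33.7 kJ/mol.
E(B) − E(D) = 21.3 − 33.7 = -12.4 kJ/mol.

-12.4 kJ/mol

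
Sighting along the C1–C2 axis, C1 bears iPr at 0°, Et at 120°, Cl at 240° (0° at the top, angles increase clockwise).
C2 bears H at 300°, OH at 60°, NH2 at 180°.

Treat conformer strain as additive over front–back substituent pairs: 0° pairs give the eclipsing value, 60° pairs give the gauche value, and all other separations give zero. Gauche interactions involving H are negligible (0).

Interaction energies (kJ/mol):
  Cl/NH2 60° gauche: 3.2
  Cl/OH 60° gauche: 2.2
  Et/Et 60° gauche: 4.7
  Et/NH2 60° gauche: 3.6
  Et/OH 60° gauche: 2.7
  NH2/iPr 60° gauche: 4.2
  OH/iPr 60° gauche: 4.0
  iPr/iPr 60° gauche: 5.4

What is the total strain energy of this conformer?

13.5 kJ/mol

This conformer (staggered): iPr(0°)/OH(60°) gauche 4.0; Et(120°)/OH(60°) gauche 2.7; Et(120°)/NH2(180°) gauche 3.6; Cl(240°)/NH2(180°) gauche 3.2 → 13.5 kJ/mol.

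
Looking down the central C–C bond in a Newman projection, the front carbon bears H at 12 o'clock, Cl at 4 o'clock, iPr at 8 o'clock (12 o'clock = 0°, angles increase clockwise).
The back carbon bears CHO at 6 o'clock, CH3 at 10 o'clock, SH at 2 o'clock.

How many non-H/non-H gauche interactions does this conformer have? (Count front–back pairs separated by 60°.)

4

Non-H gauche pairs: Cl(120°)/CHO(180°); Cl(120°)/SH(60°); iPr(240°)/CHO(180°); iPr(240°)/CH3(300°) — 4 interactions.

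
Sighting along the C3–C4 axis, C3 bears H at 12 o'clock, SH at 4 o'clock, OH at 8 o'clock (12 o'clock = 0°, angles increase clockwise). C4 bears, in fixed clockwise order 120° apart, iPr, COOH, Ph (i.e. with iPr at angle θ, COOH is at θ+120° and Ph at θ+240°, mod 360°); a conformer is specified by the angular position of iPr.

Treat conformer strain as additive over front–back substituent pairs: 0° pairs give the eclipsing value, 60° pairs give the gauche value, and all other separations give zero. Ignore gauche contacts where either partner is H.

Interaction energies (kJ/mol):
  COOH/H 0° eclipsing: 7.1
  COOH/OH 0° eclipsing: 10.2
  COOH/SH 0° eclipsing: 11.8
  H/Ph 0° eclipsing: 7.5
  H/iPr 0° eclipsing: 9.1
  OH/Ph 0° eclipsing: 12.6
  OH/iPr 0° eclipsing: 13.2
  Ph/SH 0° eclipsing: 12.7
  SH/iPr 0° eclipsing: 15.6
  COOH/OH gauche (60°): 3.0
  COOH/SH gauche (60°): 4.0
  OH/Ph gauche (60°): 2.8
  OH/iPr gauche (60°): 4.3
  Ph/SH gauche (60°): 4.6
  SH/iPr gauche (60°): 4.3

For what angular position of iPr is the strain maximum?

iPr at 0° (eclipsed): H–iPr eclipsed, SH–COOH eclipsed, OH–Ph eclipsed; 9.1 + 11.8 + 12.6 = 33.5 kJ/mol.
iPr at 60° (staggered): SH–iPr gauche, SH–COOH gauche, OH–COOH gauche, OH–Ph gauche; 4.3 + 4.0 + 3.0 + 2.8 = 14.1 kJ/mol.
iPr at 120° (eclipsed): H–Ph eclipsed, SH–iPr eclipsed, OH–COOH eclipsed; 7.5 + 15.6 + 10.2 = 33.3 kJ/mol.
iPr at 180° (staggered): SH–iPr gauche, SH–Ph gauche, OH–iPr gauche, OH–COOH gauche; 4.3 + 4.6 + 4.3 + 3.0 = 16.2 kJ/mol.
iPr at 240° (eclipsed): H–COOH eclipsed, SH–Ph eclipsed, OH–iPr eclipsed; 7.1 + 12.7 + 13.2 = 33.0 kJ/mol.
iPr at 300° (staggered): SH–COOH gauche, SH–Ph gauche, OH–iPr gauche, OH–Ph gauche; 4.0 + 4.6 + 4.3 + 2.8 = 15.7 kJ/mol.
The maximum (33.5 kJ/mol) occurs with iPr at 0°.

0°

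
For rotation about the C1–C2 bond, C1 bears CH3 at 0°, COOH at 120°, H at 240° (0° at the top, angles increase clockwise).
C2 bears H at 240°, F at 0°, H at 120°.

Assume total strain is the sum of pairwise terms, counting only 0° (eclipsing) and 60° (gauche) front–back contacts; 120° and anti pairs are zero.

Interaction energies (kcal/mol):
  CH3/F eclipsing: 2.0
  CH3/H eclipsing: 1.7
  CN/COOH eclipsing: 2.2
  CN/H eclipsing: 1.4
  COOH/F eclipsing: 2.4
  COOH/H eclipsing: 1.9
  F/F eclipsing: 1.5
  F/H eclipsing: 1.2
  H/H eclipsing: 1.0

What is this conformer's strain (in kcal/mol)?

This conformer (eclipsed): CH3(0°)/F(0°) eclipsed 2.0; COOH(120°)/H(120°) eclipsed 1.9; H(240°)/H(240°) eclipsed 1.0 → 4.9 kcal/mol.

4.9 kcal/mol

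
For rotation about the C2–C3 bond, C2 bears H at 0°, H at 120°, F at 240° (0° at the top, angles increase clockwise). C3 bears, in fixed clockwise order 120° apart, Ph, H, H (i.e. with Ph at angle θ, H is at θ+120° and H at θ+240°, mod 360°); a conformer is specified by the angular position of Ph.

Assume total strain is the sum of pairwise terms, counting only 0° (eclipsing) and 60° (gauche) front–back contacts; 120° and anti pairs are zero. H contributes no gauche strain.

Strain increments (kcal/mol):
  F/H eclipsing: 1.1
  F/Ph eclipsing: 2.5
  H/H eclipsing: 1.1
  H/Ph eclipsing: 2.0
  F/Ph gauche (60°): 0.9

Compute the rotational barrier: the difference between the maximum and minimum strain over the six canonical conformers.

4.7 kcal/mol

Ph at 0° (eclipsed): H–Ph eclipsed, H–H eclipsed, F–H eclipsed; 2.0 + 1.1 + 1.1 = 4.2 kcal/mol.
Ph at 60° (staggered): no non-H gauche contacts → 0.0 kcal/mol.
Ph at 120° (eclipsed): H–H eclipsed, H–Ph eclipsed, F–H eclipsed; 1.1 + 2.0 + 1.1 = 4.2 kcal/mol.
Ph at 180° (staggered): F–Ph gauche; 0.9 = 0.9 kcal/mol.
Ph at 240° (eclipsed): H–H eclipsed, H–H eclipsed, F–Ph eclipsed; 1.1 + 1.1 + 2.5 = 4.7 kcal/mol.
Ph at 300° (staggered): F–Ph gauche; 0.9 = 0.9 kcal/mol.
Max at 240° (4.7 kcal/mol), min at 60° (0.0 kcal/mol); barrier = 4.7 kcal/mol.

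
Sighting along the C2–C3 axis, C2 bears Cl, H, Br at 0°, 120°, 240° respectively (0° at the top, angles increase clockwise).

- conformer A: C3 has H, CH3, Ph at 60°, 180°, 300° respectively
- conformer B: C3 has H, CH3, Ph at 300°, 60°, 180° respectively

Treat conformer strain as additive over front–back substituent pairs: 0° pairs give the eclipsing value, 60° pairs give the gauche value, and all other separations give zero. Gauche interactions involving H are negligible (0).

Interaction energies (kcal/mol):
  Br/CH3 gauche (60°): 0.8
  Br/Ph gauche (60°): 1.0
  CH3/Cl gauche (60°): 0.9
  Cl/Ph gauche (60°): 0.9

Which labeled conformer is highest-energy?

A (staggered): Cl(0°)/Ph(300°) gauche 0.9; Br(240°)/CH3(180°) gauche 0.8; Br(240°)/Ph(300°) gauche 1.0 → 2.7 kcal/mol.
B (staggered): Cl(0°)/CH3(60°) gauche 0.9; Br(240°)/Ph(180°) gauche 1.0 → 1.9 kcal/mol.
A has the highest total (2.7 kcal/mol).

A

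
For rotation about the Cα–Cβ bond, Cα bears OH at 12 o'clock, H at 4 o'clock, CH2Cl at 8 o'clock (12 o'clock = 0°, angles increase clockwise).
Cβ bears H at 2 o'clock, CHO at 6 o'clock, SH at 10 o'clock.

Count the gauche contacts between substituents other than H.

Non-H gauche pairs: OH(0°)/SH(300°); CH2Cl(240°)/CHO(180°); CH2Cl(240°)/SH(300°) — 3 interactions.

3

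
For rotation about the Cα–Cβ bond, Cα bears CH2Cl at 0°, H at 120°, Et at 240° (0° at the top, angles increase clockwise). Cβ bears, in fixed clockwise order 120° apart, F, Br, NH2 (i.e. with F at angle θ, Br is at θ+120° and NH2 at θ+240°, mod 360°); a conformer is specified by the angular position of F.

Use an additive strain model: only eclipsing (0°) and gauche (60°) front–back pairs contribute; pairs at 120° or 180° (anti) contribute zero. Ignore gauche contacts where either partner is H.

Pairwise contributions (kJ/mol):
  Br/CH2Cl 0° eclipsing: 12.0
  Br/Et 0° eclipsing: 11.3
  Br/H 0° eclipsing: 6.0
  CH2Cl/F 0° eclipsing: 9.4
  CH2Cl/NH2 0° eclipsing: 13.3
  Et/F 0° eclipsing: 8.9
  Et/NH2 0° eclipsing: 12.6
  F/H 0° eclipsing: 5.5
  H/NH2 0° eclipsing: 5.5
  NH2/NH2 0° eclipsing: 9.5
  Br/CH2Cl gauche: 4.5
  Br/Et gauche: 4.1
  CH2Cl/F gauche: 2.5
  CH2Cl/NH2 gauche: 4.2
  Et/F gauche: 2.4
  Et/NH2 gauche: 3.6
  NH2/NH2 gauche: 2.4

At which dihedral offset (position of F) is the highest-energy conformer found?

F at 0° (eclipsed): CH2Cl–F eclipsed, H–Br eclipsed, Et–NH2 eclipsed; 9.4 + 6.0 + 12.6 = 28.0 kJ/mol.
F at 60° (staggered): CH2Cl–F gauche, CH2Cl–NH2 gauche, Et–Br gauche, Et–NH2 gauche; 2.5 + 4.2 + 4.1 + 3.6 = 14.4 kJ/mol.
F at 120° (eclipsed): CH2Cl–NH2 eclipsed, H–F eclipsed, Et–Br eclipsed; 13.3 + 5.5 + 11.3 = 30.1 kJ/mol.
F at 180° (staggered): CH2Cl–Br gauche, CH2Cl–NH2 gauche, Et–F gauche, Et–Br gauche; 4.5 + 4.2 + 2.4 + 4.1 = 15.2 kJ/mol.
F at 240° (eclipsed): CH2Cl–Br eclipsed, H–NH2 eclipsed, Et–F eclipsed; 12.0 + 5.5 + 8.9 = 26.4 kJ/mol.
F at 300° (staggered): CH2Cl–F gauche, CH2Cl–Br gauche, Et–F gauche, Et–NH2 gauche; 2.5 + 4.5 + 2.4 + 3.6 = 13.0 kJ/mol.
The maximum (30.1 kJ/mol) occurs with F at 120°.

120°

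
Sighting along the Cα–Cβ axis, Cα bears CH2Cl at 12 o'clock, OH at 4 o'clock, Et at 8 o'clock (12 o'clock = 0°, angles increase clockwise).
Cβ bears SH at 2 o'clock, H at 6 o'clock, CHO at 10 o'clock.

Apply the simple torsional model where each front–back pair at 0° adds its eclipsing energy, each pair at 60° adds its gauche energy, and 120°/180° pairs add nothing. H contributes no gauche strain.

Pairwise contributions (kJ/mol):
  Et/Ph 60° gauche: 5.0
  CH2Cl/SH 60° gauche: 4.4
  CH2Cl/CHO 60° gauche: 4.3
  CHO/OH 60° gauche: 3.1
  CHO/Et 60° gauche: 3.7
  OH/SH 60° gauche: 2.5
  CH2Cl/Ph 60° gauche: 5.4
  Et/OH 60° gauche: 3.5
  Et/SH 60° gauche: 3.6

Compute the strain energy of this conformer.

This conformer is staggered. CH2Cl at 0° is gauche with SH at 60° (4.4); CH2Cl at 0° is gauche with CHO at 300° (4.3); OH at 120° is gauche with SH at 60° (2.5); Et at 240° is gauche with CHO at 300° (3.7). Total 14.9 kJ/mol.

14.9 kJ/mol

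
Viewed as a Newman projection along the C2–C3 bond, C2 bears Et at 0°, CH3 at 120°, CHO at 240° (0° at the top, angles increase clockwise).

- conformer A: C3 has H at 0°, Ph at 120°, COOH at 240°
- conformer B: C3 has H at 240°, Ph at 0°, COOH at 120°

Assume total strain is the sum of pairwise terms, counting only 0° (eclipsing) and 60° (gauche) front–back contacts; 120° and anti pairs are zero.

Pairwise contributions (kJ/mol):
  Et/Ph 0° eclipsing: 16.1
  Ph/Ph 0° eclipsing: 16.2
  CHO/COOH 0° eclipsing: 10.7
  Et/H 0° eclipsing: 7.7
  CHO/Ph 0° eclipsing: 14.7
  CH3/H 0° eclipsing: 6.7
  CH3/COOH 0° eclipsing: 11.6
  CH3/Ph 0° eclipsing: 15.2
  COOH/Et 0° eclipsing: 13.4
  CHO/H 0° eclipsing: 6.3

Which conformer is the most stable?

A is eclipsed. Et at 0° is eclipsed with H at 0° (7.7); CH3 at 120° is eclipsed with Ph at 120° (15.2); CHO at 240° is eclipsed with COOH at 240° (10.7). Total 33.6 kJ/mol.
B is eclipsed. Et at 0° is eclipsed with Ph at 0° (16.1); CH3 at 120° is eclipsed with COOH at 120° (11.6); CHO at 240° is eclipsed with H at 240° (6.3). Total 34.0 kJ/mol.
A has the lowest total (33.6 kJ/mol).

A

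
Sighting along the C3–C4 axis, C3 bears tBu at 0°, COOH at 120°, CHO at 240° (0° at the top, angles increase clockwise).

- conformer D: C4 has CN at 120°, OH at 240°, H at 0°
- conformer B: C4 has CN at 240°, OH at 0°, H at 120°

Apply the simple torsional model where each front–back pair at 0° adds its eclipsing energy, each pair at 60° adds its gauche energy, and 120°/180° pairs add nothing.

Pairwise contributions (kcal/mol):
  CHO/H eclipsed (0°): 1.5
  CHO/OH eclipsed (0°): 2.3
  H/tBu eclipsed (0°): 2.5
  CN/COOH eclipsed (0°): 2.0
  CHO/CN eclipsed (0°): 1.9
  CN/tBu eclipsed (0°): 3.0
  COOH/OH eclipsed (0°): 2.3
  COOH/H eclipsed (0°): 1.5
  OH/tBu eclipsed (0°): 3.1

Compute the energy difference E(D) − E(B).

D (eclipsed): tBu–H eclipsed, COOH–CN eclipsed, CHO–OH eclipsed; 2.5 + 2.0 + 2.3 = 6.8 kcal/mol.
B (eclipsed): tBu–OH eclipsed, COOH–H eclipsed, CHO–CN eclipsed; 3.1 + 1.5 + 1.9 = 6.5 kcal/mol.
E(D) − E(B) = 6.8 − 6.5 = +0.3 kcal/mol.

+0.3 kcal/mol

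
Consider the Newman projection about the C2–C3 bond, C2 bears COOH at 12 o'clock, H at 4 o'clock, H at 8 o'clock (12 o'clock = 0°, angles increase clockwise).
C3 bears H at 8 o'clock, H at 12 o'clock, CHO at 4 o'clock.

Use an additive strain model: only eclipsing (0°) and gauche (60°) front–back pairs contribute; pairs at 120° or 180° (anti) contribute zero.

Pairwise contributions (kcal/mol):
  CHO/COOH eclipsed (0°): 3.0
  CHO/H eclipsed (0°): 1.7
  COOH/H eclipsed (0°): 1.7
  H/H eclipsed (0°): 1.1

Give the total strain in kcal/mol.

4.5 kcal/mol

This conformer (eclipsed): COOH(0°)/H(0°) eclipsed 1.7; H(120°)/CHO(120°) eclipsed 1.7; H(240°)/H(240°) eclipsed 1.1 → 4.5 kcal/mol.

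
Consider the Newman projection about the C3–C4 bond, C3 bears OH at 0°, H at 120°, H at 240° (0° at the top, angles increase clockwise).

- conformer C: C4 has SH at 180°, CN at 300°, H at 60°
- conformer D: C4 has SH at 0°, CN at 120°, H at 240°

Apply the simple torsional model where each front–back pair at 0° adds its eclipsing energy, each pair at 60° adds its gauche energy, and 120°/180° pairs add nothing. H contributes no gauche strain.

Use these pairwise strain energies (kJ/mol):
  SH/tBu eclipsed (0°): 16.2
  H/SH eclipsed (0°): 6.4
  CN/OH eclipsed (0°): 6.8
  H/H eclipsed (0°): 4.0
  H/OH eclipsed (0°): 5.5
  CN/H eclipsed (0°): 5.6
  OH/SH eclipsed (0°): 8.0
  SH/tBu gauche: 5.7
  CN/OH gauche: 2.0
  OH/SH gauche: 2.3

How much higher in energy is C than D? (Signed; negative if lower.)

-15.6 kJ/mol

C (staggered): OH(0°)/CN(300°) gauche 2.0 → 2.0 kJ/mol.
D (eclipsed): OH(0°)/SH(0°) eclipsed 8.0; H(120°)/CN(120°) eclipsed 5.6; H(240°)/H(240°) eclipsed 4.0 → 17.6 kJ/mol.
E(C) − E(D) = 2.0 − 17.6 = -15.6 kJ/mol.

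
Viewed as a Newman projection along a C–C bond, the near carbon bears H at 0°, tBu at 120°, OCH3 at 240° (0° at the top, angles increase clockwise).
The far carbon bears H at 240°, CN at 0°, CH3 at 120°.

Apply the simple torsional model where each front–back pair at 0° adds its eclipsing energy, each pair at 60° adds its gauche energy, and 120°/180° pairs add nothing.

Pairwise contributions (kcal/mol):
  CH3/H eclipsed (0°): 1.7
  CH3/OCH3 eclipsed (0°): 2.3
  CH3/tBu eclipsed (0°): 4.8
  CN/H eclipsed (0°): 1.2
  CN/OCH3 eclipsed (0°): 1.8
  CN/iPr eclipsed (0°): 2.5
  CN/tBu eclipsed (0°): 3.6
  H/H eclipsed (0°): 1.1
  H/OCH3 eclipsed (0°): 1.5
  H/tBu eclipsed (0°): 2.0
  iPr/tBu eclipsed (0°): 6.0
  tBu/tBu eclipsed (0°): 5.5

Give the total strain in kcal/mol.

7.5 kcal/mol

This conformer (eclipsed): H(0°)/CN(0°) eclipsed 1.2; tBu(120°)/CH3(120°) eclipsed 4.8; OCH3(240°)/H(240°) eclipsed 1.5 → 7.5 kcal/mol.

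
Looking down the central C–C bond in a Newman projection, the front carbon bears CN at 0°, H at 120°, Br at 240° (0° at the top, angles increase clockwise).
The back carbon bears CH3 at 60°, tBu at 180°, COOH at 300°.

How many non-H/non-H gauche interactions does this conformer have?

4

Non-H gauche pairs: CN(0°)/CH3(60°); CN(0°)/COOH(300°); Br(240°)/tBu(180°); Br(240°)/COOH(300°) — 4 interactions.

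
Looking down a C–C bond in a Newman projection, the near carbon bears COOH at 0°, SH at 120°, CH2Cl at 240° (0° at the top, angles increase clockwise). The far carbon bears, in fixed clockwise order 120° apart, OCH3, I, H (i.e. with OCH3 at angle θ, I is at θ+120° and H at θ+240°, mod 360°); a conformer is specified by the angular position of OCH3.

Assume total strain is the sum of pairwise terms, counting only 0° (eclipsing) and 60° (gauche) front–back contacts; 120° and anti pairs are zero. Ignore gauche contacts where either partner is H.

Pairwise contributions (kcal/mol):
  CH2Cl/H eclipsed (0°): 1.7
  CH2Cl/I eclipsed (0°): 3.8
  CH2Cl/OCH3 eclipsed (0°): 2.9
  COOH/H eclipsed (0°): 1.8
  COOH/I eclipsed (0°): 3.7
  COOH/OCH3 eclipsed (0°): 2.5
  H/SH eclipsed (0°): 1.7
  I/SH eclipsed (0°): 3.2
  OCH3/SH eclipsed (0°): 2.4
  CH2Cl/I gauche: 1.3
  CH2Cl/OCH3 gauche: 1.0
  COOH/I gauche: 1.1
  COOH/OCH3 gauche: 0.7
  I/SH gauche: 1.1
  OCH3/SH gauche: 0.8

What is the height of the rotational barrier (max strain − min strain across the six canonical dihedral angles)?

OCH3 at 0° (eclipsed): COOH–OCH3 eclipsed, SH–I eclipsed, CH2Cl–H eclipsed; 2.5 + 3.2 + 1.7 = 7.4 kcal/mol.
OCH3 at 60° (staggered): COOH–OCH3 gauche, SH–OCH3 gauche, SH–I gauche, CH2Cl–I gauche; 0.7 + 0.8 + 1.1 + 1.3 = 3.9 kcal/mol.
OCH3 at 120° (eclipsed): COOH–H eclipsed, SH–OCH3 eclipsed, CH2Cl–I eclipsed; 1.8 + 2.4 + 3.8 = 8.0 kcal/mol.
OCH3 at 180° (staggered): COOH–I gauche, SH–OCH3 gauche, CH2Cl–OCH3 gauche, CH2Cl–I gauche; 1.1 + 0.8 + 1.0 + 1.3 = 4.2 kcal/mol.
OCH3 at 240° (eclipsed): COOH–I eclipsed, SH–H eclipsed, CH2Cl–OCH3 eclipsed; 3.7 + 1.7 + 2.9 = 8.3 kcal/mol.
OCH3 at 300° (staggered): COOH–OCH3 gauche, COOH–I gauche, SH–I gauche, CH2Cl–OCH3 gauche; 0.7 + 1.1 + 1.1 + 1.0 = 3.9 kcal/mol.
Max at 240° (8.3 kcal/mol), min at 60° (3.9 kcal/mol); barrier = 4.4 kcal/mol.

4.4 kcal/mol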